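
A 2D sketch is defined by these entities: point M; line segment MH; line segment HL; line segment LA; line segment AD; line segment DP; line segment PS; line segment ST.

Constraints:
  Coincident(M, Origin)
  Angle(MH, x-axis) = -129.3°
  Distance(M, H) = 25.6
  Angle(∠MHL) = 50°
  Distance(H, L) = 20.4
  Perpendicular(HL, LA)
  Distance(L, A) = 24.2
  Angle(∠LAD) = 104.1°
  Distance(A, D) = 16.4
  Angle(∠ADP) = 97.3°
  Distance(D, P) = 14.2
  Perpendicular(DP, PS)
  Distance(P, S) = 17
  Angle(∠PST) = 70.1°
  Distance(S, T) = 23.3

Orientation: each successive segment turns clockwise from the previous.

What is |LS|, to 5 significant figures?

10.227

M is at the origin; MH runs at -129.3° with length 25.6, so H = (-16.215, -19.810). ∠MHL = 50.0° gives HL at 100.70° from the x-axis; with |HL| = 20.4, L = (-20.002, 0.23499). HL ⟂ LA, so LA runs at 10.700°; with |LA| = 24.2, A = (3.7771, 4.7281). ∠LAD = 104.1° gives AD at -65.200° from the x-axis; with |AD| = 16.4, D = (10.656, -10.159). ∠ADP = 97.3° gives DP at -147.90° from the x-axis; with |DP| = 14.2, P = (-1.3730, -17.705). The perpendicularity gives PS at right angles to DP, so PS runs at 122.10°; with |PS| = 17.0, S = (-10.407, -3.3042). Then |LS| = |S − L| = 10.227.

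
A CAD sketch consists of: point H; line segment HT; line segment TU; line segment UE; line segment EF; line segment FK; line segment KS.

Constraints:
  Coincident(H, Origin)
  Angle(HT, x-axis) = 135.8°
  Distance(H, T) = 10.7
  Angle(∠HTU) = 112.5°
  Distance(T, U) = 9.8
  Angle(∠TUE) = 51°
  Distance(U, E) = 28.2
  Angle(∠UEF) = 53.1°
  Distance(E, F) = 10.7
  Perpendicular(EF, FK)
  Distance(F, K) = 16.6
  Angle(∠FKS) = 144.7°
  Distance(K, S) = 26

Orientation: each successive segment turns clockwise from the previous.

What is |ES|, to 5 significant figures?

38.066

H is at the origin; HT runs at 135.8° with length 10.7, so T = (-7.6709, 7.4597). ∠HTU = 112.5° gives TU at 68.300° from the x-axis; with |TU| = 9.8, U = (-4.0474, 16.565). ∠TUE = 51.0° gives UE at -60.700° from the x-axis; with |UE| = 28.2, E = (9.7532, -8.0272). ∠UEF = 53.1° gives EF at 172.40° from the x-axis; with |EF| = 10.7, F = (-0.85285, -6.6120). EF is perpendicular to FK, so FK runs at 82.400°; with |FK| = 16.6, K = (1.3426, 9.8421). ∠FKS = 144.7° gives KS at 47.100° from the x-axis; with |KS| = 26.0, S = (19.041, 28.888). Then |ES| = |S − E| = 38.066.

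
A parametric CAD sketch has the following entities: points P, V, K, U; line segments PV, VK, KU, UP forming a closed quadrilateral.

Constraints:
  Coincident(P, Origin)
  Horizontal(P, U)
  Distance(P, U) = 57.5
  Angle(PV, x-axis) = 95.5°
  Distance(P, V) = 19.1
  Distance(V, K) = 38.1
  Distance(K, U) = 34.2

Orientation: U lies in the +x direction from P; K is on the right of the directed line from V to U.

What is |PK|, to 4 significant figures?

25.88

Checks: |VK| = 38.10 ✓; |KU| = 34.20 ✓.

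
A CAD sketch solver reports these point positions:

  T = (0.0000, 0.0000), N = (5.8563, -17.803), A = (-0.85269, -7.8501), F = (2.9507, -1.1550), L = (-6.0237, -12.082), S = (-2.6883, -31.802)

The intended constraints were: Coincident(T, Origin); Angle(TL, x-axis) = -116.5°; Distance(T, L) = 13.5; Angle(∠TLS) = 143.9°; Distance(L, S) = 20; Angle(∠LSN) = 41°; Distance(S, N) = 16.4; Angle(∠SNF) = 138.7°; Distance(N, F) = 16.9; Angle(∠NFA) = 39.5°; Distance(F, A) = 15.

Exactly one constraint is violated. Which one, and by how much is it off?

Distance(F, A) = 15 — off by 7.30.

T = (0.00, 0.00) ✓; TL at -116.5° ✓; |TL| = 13.50 ✓; ∠TLS = 143.9° ✓; |LS| = 20.00 ✓; ∠LSN = 41.00° ✓; |SN| = 16.40 ✓; ∠SNF = 138.7° ✓; |NF| = 16.90 ✓; ∠NFA = 39.50° ✓; |FA| = 7.700 ✗.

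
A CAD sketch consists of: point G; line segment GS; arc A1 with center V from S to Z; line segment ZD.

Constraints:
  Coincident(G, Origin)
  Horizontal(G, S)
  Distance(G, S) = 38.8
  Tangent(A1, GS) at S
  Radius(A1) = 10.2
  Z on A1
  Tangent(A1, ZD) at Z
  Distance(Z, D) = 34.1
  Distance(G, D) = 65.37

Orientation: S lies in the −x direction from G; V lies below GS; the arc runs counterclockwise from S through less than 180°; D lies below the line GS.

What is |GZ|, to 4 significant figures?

50.12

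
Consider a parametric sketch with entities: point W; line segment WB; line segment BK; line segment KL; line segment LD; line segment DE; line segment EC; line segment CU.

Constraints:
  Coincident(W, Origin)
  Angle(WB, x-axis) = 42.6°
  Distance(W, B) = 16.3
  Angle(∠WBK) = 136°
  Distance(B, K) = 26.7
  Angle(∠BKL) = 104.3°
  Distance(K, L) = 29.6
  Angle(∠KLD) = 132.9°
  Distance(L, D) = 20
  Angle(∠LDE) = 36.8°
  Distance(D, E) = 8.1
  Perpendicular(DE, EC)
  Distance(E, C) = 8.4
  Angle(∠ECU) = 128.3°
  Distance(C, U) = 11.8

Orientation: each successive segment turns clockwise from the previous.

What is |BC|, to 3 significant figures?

48.1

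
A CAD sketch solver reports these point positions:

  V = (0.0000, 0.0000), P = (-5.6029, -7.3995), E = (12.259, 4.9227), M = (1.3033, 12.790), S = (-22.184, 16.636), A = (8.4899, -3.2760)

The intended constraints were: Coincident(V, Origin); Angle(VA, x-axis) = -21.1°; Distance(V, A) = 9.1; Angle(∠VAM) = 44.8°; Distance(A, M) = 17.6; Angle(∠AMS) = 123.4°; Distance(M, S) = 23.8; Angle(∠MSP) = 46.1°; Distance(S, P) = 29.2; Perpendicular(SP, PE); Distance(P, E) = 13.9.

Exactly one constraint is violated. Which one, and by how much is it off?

Distance(P, E) = 13.9 — off by 7.80.

V = (0.00, 0.00) ✓; VA at -21.10° ✓; |VA| = 9.100 ✓; ∠VAM = 44.80° ✓; |AM| = 17.60 ✓; ∠AMS = 123.4° ✓; |MS| = 23.80 ✓; ∠MSP = 46.10° ✓; |SP| = 29.20 ✓; ∠(SP, PE) = 90.00° ✓; |PE| = 21.70 ✗.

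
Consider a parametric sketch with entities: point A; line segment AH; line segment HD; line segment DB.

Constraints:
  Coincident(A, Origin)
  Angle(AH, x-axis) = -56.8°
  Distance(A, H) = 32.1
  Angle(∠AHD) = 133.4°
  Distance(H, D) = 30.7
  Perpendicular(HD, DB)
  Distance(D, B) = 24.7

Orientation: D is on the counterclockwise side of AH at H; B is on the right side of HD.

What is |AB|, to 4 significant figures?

71.34

A is at the origin; AH runs at -56.8° with length 32.1, so H = 32.1·(cos -56.8°, sin -56.8°) = (17.58, -26.86). ∠AHD = 133.4°, so HD runs at -56.8° + (180° − 133.4°) = -10.20° from the x-axis; with |HD| = 30.7, D = H + 30.7·(cos -10.20°, sin -10.20°) = (47.79, -32.30). HD ⟂ DB; with |DB| = 24.7 on the right of HD, B = D + 24.7·(-0.1771, -0.9842) = (43.42, -56.61). Then |AB| = |B − A| = 71.34.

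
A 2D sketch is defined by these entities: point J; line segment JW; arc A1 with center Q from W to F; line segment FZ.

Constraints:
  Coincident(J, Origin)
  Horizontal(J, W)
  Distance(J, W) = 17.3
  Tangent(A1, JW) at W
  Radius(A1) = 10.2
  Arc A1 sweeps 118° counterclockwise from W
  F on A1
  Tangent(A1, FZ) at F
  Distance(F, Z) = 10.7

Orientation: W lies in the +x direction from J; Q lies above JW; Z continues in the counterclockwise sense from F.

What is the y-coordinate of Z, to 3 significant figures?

24.4

On A1, W sits at bearing -90° from Q; a 118° counterclockwise sweep puts F at bearing 28°, so F = Q + 10.2·(cos 28°, sin 28°) = (26.3, 15.0). The tangent condition forces QF to be normal to FZ, so FZ runs along (−sin 28°, cos 28°); with |FZ| = 10.7, Z = (21.3, 24.4). So Z.y = 24.4.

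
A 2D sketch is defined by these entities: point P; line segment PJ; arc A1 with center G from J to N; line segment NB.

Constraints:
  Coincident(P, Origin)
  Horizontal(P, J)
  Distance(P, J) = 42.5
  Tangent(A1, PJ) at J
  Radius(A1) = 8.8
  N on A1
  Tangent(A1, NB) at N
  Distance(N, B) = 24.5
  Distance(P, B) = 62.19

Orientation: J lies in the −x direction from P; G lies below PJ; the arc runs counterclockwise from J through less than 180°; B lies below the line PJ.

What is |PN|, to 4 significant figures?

51.93

Checks: |GN| = 8.800 ✓; ∠(GN, NB) = 90.00° ✓; |NB| = 24.50 ✓; |PB| = 62.19 ✓.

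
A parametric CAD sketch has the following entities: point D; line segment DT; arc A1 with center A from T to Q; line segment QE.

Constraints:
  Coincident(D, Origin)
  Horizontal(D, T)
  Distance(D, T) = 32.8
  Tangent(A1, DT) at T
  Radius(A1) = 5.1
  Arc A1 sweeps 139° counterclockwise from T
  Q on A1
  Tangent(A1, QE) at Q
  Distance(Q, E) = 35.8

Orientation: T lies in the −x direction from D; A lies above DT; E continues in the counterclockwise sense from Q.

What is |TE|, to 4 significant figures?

40.16

D is at the origin; D and T share the same y with |DT| = 32.8 and T on the −x side, so T = (-32.80, 0.000). Since A1 is tangent to DT there, AT ⟂ DT, so A = T + (0, 5.1) = (-32.80, 5.100). On A1, T sits at bearing -90° from A; a 139° counterclockwise sweep puts Q at bearing 49°, so Q = A + 5.1·(cos 49°, sin 49°) = (-29.45, 8.949). Tangency of A1 to QE means the radius AQ is perpendicular to QE, so QE runs along (−sin 49°, cos 49°); with |QE| = 35.8, E = (-56.47, 32.44). Then |TE| = |E − T| = 40.16.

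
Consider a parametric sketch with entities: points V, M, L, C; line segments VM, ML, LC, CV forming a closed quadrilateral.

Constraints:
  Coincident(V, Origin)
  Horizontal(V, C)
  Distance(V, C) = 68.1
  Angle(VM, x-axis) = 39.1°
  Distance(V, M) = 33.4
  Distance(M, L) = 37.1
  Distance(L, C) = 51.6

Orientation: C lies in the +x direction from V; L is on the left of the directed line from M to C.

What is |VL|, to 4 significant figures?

70.29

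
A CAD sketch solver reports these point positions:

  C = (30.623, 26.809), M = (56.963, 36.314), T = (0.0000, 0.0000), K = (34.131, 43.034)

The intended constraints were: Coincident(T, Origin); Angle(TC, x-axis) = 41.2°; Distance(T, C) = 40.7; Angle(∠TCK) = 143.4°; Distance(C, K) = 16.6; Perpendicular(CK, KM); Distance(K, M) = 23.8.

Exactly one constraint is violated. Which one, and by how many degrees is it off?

Perpendicular(CK, KM) — off by 4.20°.

T = (0.00, 0.00) ✓; TC at 41.20° ✓; |TC| = 40.70 ✓; ∠TCK = 143.4° ✓; |CK| = 16.60 ✓; ∠(CK, KM) = 94.20° ✗; |KM| = 23.80 ✓.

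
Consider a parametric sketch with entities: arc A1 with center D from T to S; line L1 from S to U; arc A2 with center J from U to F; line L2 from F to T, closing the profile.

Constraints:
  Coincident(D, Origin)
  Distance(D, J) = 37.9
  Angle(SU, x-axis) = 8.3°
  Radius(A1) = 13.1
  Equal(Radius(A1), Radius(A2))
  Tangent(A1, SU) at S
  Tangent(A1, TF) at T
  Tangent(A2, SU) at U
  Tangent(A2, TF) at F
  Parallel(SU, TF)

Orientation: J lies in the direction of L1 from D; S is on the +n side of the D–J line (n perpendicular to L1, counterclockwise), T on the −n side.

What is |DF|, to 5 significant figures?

40.100

The slot axis is L1's direction at 8.3°, so u = (cos 8.3°, sin 8.3°) = (0.98953, 0.14436) and n = (−sin 8.3°, cos 8.3°) = (-0.14436, 0.98953). D is at the origin and J lies 37.9 along u from D, so J = 37.9·u = (37.503, 5.4711). Tangency of A1 to both parallel lines with radius 13.1 puts S and T at D ± 13.1·n: S = (-1.8911, 12.963), T = (1.8911, -12.963). Equal radii place U and F the same way about J: U = J + 13.1·n = (35.612, 18.434), F = J − 13.1·n = (39.394, -7.4917). Then |DF| = |F − D| = 40.100.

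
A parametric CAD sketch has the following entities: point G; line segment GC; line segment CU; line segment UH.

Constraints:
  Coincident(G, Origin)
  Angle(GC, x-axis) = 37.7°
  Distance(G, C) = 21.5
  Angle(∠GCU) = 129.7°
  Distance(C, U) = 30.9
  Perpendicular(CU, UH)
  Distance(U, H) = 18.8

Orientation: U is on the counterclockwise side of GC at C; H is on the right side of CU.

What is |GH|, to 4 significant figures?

56.93

G is at the origin; GC runs at 37.7° with length 21.5, so C = 21.5·(cos 37.7°, sin 37.7°) = (17.01, 13.15). ∠GCU = 129.7°, so CU runs at 37.7° + (180° − 129.7°) = 88.00° from the x-axis; with |CU| = 30.9, U = C + 30.9·(cos 88.00°, sin 88.00°) = (18.09, 44.03). CU is perpendicular to UH; with |UH| = 18.8 on the right of CU, H = U + 18.8·(0.9994, -0.03490) = (36.88, 43.37). Then |GH| = |H − G| = 56.93.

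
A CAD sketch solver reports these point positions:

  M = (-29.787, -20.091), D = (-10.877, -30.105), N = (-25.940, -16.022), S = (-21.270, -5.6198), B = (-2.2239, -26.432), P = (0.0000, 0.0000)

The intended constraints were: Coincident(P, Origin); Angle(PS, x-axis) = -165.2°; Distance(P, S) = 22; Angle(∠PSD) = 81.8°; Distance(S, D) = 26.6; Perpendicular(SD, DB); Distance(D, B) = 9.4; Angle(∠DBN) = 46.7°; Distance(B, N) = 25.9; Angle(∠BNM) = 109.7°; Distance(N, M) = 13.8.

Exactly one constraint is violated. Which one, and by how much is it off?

Distance(N, M) = 13.8 — off by 8.20.

P = (0.00, 0.00) ✓; PS at -165.2° ✓; |PS| = 22.00 ✓; ∠PSD = 81.80° ✓; |SD| = 26.60 ✓; ∠(SD, DB) = 90.00° ✓; |DB| = 9.400 ✓; ∠DBN = 46.70° ✓; |BN| = 25.90 ✓; ∠BNM = 109.7° ✓; |NM| = 5.600 ✗.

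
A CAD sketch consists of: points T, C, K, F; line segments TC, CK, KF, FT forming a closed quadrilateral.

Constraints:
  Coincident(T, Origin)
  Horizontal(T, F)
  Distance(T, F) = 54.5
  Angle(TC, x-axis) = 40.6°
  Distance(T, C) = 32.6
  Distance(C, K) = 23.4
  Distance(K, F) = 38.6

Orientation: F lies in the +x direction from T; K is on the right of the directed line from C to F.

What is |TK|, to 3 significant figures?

15.9

Checks: |CK| = 23.40 ✓; |KF| = 38.60 ✓.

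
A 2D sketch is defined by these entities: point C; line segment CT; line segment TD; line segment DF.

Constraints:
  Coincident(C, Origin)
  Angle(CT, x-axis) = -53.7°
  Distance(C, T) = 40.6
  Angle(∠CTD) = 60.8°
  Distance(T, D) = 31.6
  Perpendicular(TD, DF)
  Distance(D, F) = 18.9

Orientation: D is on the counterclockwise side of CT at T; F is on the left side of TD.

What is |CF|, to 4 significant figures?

20.31

C is at the origin; CT runs at -53.7° with length 40.6, so T = 40.6·(cos -53.7°, sin -53.7°) = (24.04, -32.72). ∠CTD = 60.8°, so TD runs at -53.7° + (180° − 60.8°) = 65.50° from the x-axis; with |TD| = 31.6, D = T + 31.6·(cos 65.50°, sin 65.50°) = (37.14, -3.966). The perpendicularity gives DF at right angles to TD; with |DF| = 18.9 on the left of TD, F = D + 18.9·(-0.9100, 0.4147) = (19.94, 3.872). Then |CF| = |F − C| = 20.31.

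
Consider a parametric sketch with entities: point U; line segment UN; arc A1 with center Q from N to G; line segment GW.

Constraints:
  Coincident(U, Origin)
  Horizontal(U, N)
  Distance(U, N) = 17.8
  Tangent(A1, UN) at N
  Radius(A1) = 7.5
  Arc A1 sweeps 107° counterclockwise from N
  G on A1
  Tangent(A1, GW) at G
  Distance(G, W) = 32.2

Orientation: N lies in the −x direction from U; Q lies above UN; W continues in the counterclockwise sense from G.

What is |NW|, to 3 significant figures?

40.5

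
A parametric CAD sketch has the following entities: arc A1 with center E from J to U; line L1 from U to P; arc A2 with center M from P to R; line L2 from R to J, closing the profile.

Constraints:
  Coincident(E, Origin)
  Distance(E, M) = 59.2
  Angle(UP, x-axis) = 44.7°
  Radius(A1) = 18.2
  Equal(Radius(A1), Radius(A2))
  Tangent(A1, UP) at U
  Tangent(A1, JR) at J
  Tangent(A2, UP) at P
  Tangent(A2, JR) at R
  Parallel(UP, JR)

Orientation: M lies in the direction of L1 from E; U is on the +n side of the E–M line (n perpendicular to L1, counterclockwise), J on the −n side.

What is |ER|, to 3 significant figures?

61.9

The slot axis is L1's direction at 44.7°, so u = (cos 44.7°, sin 44.7°) = (0.711, 0.703) and n = (−sin 44.7°, cos 44.7°) = (-0.703, 0.711). E is at the origin and M lies 59.2 along u from E, so M = 59.2·u = (42.1, 41.6). Tangency of A1 to both parallel lines with radius 18.2 puts U and J at E ± 18.2·n: U = (-12.8, 12.9), J = (12.8, -12.9). Equal radii place P and R the same way about M: P = M + 18.2·n = (29.3, 54.6), R = M − 18.2·n = (54.9, 28.7). Then |ER| = |R − E| = 61.9.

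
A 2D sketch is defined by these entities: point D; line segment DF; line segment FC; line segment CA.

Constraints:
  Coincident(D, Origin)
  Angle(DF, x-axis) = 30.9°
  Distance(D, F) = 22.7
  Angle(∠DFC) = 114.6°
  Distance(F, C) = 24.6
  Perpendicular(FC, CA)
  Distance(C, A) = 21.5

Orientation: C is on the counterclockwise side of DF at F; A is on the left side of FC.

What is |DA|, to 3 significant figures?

34.1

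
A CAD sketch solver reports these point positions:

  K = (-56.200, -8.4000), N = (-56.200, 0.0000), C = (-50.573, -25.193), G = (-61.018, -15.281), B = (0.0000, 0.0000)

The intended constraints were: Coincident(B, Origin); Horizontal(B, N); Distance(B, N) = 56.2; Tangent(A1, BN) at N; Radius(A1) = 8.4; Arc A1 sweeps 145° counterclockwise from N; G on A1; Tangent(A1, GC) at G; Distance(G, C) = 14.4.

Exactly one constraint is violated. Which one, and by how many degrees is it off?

Tangent(A1, GC) at G — off by 8.50°.

B = (0.00, 0.00) ✓; B.y = 0.00, N.y = 0.00 ✓; |BN| = 56.20 ✓; ∠(KN, NB) = 90.00° ✓; |KN| = 8.400 ✓; bearing(K→G) − bearing(K→N) = 145.0° ✓; |KG| = 8.400 ✓; ∠(KG, GC) = 98.50° ✗; |GC| = 14.40 ✓.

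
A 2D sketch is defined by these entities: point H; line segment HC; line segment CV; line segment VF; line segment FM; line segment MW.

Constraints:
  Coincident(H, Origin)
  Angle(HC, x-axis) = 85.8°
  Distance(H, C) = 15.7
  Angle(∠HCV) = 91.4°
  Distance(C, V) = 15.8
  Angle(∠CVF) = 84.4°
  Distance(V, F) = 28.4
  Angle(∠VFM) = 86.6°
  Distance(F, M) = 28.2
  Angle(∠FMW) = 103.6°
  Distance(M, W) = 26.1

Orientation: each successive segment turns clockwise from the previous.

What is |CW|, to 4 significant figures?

17.06

∠VFM = 86.6° gives FM at 168.2° from the x-axis; with |FM| = 28.2, M = (-14.82, -7.443). ∠FMW = 103.6° gives MW at 91.80° from the x-axis; with |MW| = 26.1, W = (-15.64, 18.64). Then |CW| = |W − C| = 17.06.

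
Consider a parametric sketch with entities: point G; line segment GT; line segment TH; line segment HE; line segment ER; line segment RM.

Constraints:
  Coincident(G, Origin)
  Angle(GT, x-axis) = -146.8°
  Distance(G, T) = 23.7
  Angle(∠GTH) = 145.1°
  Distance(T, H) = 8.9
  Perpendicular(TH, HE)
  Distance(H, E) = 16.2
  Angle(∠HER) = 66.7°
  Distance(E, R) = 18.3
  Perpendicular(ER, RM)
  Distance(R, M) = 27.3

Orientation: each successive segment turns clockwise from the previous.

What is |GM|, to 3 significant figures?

37.1

G is at the origin; GT runs at -146.8° with length 23.7, so T = (-19.8, -13.0). ∠GTH = 145.1° gives TH at 178° from the x-axis; with |TH| = 8.9, H = (-28.7, -12.7). The perpendicularity gives HE at right angles to TH, so HE runs at 88.3°; with |HE| = 16.2, E = (-28.2, 3.48). ∠HER = 66.7° gives ER at -25.0° from the x-axis; with |ER| = 18.3, R = (-11.7, -4.25). ER ⟂ RM, so RM runs at -115°; with |RM| = 27.3, M = (-23.2, -29.0). Then |GM| = |M − G| = 37.1.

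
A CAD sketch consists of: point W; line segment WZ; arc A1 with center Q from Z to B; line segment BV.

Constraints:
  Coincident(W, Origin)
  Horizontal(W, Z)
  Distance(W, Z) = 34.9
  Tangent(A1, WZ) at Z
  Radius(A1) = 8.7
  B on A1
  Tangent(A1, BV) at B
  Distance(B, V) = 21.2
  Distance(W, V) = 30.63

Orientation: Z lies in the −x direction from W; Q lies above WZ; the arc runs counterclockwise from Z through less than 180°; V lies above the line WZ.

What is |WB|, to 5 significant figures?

27.441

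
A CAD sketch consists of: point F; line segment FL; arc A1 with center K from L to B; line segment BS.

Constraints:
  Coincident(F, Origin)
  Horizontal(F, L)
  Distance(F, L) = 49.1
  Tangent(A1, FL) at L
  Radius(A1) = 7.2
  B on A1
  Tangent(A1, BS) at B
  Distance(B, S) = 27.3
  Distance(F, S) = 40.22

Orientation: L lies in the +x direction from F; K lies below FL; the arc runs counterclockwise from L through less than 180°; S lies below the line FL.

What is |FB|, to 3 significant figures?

43.0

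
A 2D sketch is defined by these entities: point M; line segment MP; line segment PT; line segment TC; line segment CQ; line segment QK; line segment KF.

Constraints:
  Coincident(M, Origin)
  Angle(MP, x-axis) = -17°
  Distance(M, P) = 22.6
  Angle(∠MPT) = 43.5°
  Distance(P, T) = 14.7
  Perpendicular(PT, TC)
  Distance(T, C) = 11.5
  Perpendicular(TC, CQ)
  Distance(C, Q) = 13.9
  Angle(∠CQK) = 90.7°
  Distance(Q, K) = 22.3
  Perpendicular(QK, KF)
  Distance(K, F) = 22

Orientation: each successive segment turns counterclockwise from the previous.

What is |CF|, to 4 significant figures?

23.89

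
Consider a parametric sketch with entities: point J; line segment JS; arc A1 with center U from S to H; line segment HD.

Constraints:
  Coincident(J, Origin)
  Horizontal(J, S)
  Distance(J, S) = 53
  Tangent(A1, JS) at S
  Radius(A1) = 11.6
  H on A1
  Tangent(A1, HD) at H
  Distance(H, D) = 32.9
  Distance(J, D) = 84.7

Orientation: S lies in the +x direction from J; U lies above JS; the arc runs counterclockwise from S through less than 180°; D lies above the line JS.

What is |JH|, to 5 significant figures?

64.263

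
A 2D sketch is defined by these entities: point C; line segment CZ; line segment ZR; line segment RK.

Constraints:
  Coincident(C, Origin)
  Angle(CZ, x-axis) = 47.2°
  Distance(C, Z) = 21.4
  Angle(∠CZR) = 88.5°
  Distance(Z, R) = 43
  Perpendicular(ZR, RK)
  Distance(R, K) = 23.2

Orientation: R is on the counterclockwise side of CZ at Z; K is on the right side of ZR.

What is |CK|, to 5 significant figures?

61.560

C is at the origin; CZ runs at 47.2° with length 21.4, so Z = 21.4·(cos 47.2°, sin 47.2°) = (14.540, 15.702). ∠CZR = 88.5°, so ZR runs at 47.2° + (180° − 88.5°) = 138.70° from the x-axis; with |ZR| = 43.0, R = Z + 43.0·(cos 138.70°, sin 138.70°) = (-17.764, 44.082). ZR ⟂ RK; with |RK| = 23.2 on the right of ZR, K = R + 23.2·(0.66000, 0.75126) = (-2.4523, 61.511). Then |CK| = |K − C| = 61.560.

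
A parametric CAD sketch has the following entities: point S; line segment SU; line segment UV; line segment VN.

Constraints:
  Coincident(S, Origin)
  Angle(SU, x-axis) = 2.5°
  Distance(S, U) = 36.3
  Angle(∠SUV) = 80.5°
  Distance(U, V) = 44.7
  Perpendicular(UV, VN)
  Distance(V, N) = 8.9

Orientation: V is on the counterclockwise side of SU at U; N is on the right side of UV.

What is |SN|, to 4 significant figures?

59.13

S is at the origin; SU runs at 2.5° with length 36.3, so U = 36.3·(cos 2.5°, sin 2.5°) = (36.27, 1.583). ∠SUV = 80.5°, so UV runs at 2.5° + (180° − 80.5°) = 102.0° from the x-axis; with |UV| = 44.7, V = U + 44.7·(cos 102.0°, sin 102.0°) = (26.97, 45.31). UV is perpendicular to VN; with |VN| = 8.9 on the right of UV, N = V + 8.9·(0.9781, 0.2079) = (35.68, 47.16). Then |SN| = |N − S| = 59.13.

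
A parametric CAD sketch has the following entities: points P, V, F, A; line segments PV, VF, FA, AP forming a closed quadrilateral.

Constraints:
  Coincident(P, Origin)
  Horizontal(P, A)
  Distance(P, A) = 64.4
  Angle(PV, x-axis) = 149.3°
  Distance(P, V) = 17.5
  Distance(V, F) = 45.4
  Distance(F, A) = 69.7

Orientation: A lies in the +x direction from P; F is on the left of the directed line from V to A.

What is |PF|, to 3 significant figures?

47.1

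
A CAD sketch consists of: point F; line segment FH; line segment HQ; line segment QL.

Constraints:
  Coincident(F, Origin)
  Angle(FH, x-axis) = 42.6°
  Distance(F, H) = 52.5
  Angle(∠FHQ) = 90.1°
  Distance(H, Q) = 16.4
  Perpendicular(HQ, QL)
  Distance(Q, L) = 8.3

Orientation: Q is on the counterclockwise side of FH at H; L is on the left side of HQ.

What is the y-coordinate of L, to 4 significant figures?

42.02

F is at the origin; FH runs at 42.6° with length 52.5, so H = 52.5·(cos 42.6°, sin 42.6°) = (38.65, 35.54). ∠FHQ = 90.1°, so HQ runs at 42.6° + (180° − 90.1°) = 132.5° from the x-axis; with |HQ| = 16.4, Q = H + 16.4·(cos 132.5°, sin 132.5°) = (27.57, 47.63). HQ is perpendicular to QL; with |QL| = 8.3 on the left of HQ, L = Q + 8.3·(-0.7373, -0.6756) = (21.45, 42.02). So L.y = 42.02.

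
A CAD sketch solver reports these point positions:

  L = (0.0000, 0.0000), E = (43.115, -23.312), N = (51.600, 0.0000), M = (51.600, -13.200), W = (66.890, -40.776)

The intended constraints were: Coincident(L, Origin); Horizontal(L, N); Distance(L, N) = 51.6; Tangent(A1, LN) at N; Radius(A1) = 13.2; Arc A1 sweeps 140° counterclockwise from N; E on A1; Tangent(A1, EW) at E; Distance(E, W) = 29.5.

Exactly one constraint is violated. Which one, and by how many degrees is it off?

Tangent(A1, EW) at E — off by 3.70°.

L = (0.00, 0.00) ✓; L.y = 0.00, N.y = 0.00 ✓; |LN| = 51.60 ✓; ∠(MN, NL) = 90.00° ✓; |MN| = 13.20 ✓; bearing(M→E) − bearing(M→N) = 140.0° ✓; |ME| = 13.20 ✓; ∠(ME, EW) = 86.30° ✗; |EW| = 29.50 ✓.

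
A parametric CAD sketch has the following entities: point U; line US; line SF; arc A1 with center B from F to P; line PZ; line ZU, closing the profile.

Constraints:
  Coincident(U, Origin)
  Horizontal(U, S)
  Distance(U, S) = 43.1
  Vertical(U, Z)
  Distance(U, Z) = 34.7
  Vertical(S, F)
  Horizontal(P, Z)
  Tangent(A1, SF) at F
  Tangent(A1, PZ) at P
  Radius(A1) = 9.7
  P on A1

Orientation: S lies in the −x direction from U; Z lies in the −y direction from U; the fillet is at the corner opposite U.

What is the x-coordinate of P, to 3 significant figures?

-33.4

The virtual corner opposite U is at (-43.1, -34.7). Since A1 is tangent to SF there, BF ⟂ SF and A1 meets PZ tangentially, so BP is at right angles to PZ, with radius 9.7, so the center B sits 9.7 in from both sides at B = (-33.4, -25.0). That places the tangent points at F = (-43.1, -25.0) on SF and P = (-33.4, -34.7) on PZ. So P.x = -33.4.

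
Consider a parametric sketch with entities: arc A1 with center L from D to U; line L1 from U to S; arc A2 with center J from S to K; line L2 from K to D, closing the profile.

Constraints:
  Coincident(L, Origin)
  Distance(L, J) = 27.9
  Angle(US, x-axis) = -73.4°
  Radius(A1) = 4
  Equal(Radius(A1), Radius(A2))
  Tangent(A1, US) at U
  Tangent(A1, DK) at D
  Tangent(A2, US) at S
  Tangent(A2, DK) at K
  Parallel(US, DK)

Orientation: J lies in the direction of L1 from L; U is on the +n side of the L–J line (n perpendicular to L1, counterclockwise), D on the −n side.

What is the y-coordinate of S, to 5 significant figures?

-25.594

Tangency of A1 to both parallel lines with radius 4.0 puts U and D at L ± 4.0·n: U = (3.8333, 1.1428), D = (-3.8333, -1.1428). Equal radii place S and K the same way about J: S = J + 4.0·n = (11.804, -25.594), K = J − 4.0·n = (4.1374, -27.880). So S.y = -25.594.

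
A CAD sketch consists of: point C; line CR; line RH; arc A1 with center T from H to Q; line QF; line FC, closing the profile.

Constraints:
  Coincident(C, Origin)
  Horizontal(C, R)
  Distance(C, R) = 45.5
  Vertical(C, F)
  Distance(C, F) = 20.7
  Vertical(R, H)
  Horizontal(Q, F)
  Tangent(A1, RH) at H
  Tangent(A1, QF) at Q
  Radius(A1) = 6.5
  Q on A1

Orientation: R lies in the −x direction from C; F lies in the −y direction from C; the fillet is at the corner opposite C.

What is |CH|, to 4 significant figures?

47.66

C is at the origin; CR is horizontal with |CR| = 45.5 and R on the −x side, so R = (-45.50, 0.000). C and F share the same x with |CF| = 20.7 and F on the −y side, so F = (0.000, -20.70). The virtual corner opposite C is at (-45.50, -20.70). Since A1 is tangent to RH there, TH ⟂ RH and since A1 is tangent to QF there, TQ ⟂ QF, with radius 6.5, so the center T sits 6.5 in from both sides at T = (-39.00, -14.20). That places the tangent points at H = (-45.50, -14.20) on RH and Q = (-39.00, -20.70) on QF. Then |CH| = |H − C| = 47.66.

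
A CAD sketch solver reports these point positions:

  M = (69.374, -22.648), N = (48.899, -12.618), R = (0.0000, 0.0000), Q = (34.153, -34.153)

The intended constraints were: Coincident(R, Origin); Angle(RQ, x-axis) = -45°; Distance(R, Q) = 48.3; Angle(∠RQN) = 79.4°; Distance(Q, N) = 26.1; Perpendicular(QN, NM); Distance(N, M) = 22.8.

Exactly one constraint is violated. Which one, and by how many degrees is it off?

Perpendicular(QN, NM) — off by 8.30°.

R = (0.00, 0.00) ✓; RQ at -45.00° ✓; |RQ| = 48.30 ✓; ∠RQN = 79.40° ✓; |QN| = 26.10 ✓; ∠(QN, NM) = 81.70° ✗; |NM| = 22.80 ✓.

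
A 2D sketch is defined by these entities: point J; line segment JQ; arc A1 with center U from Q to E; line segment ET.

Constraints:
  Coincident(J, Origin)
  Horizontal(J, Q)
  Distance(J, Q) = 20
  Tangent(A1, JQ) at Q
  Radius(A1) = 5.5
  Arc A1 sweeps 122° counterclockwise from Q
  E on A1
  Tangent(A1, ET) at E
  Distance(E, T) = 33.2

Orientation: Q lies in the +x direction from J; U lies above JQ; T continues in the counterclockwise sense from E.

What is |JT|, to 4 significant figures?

37.25

On A1, Q sits at bearing -90° from U; a 122° counterclockwise sweep puts E at bearing 32°, so E = U + 5.5·(cos 32°, sin 32°) = (24.66, 8.415). A1 meets ET tangentially, so UE is at right angles to ET, so ET runs along (−sin 32°, cos 32°); with |ET| = 33.2, T = (7.071, 36.57). Then |JT| = |T − J| = 37.25.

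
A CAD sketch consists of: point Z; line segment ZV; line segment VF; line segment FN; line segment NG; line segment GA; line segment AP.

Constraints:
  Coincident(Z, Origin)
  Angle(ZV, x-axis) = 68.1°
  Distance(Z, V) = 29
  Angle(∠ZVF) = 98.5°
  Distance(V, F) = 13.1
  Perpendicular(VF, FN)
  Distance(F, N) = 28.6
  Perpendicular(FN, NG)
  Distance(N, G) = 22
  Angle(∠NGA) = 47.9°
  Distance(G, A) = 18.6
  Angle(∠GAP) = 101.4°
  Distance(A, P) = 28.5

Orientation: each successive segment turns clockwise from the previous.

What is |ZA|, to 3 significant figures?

16.0

The perpendicularity gives NG at right angles to FN, so NG runs at 167°; with |NG| = 22.0, G = (-4.47, 1.15). ∠NGA = 47.9° gives GA at 34.5° from the x-axis; with |GA| = 18.6, A = (10.9, 11.7). Then |ZA| = |A − Z| = 16.0.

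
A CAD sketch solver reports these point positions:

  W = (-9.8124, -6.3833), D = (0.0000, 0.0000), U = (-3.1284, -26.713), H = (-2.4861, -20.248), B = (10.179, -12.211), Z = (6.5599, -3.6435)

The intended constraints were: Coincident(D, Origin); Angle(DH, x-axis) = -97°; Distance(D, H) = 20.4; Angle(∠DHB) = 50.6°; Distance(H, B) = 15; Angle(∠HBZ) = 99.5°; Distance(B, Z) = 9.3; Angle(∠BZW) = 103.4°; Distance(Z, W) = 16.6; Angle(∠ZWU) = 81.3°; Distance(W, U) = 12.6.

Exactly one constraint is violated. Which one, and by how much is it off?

Distance(W, U) = 12.6 — off by 8.80.

D = (0.00, 0.00) ✓; DH at -97.00° ✓; |DH| = 20.40 ✓; ∠DHB = 50.60° ✓; |HB| = 15.00 ✓; ∠HBZ = 99.50° ✓; |BZ| = 9.301 ✓; ∠BZW = 103.4° ✓; |ZW| = 16.60 ✓; ∠ZWU = 81.30° ✓; |WU| = 21.40 ✗.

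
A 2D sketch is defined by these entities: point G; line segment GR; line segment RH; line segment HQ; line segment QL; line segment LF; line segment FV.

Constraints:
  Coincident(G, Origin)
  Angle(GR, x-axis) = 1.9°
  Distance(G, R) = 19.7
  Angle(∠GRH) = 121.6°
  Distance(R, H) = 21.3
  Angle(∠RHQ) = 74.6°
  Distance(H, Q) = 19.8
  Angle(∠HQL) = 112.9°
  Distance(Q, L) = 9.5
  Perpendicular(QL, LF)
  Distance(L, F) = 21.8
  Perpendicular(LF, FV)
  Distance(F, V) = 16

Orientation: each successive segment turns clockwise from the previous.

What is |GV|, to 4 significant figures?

36.11

G is at the origin; GR runs at 1.9° with length 19.7, so R = (19.69, 0.6532). ∠GRH = 121.6° gives RH at -56.50° from the x-axis; with |RH| = 21.3, H = (31.45, -17.11). ∠RHQ = 74.6° gives HQ at -161.9° from the x-axis; with |HQ| = 19.8, Q = (12.63, -23.26). ∠HQL = 112.9° gives QL at 131.0° from the x-axis; with |QL| = 9.5, L = (6.393, -16.09). The perpendicularity gives LF at right angles to QL, so LF runs at 41.00°; with |LF| = 21.8, F = (22.85, -1.788). LF ⟂ FV, so FV runs at -49.00°; with |FV| = 16.0, V = (33.34, -13.86). Then |GV| = |V − G| = 36.11.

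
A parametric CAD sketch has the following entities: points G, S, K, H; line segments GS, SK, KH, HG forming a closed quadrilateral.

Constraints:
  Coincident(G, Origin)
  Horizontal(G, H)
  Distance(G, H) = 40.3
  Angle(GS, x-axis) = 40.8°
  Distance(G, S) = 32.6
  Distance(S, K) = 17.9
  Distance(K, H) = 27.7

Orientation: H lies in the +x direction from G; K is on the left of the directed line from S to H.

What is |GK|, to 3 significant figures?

49.8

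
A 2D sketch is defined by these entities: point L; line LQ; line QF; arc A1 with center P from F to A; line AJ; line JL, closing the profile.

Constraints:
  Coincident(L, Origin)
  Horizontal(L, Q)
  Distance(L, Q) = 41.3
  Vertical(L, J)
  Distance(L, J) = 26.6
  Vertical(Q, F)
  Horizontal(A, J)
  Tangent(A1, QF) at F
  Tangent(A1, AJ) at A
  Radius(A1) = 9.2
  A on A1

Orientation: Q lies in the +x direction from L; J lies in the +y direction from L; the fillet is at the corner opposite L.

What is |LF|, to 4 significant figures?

44.82

L is at the origin; L and Q share the same y with |LQ| = 41.3 and Q on the +x side, so Q = (41.30, 0.000). L and J share the same x with |LJ| = 26.6 and J on the +y side, so J = (0.000, 26.60). The virtual corner opposite L is at (41.30, 26.60). A1 meets QF tangentially, so PF is at right angles to QF and the tangent condition forces PA to be normal to AJ, with radius 9.2, so the center P sits 9.2 in from both sides at P = (32.10, 17.40). That places the tangent points at F = (41.30, 17.40) on QF and A = (32.10, 26.60) on AJ. Then |LF| = |F − L| = 44.82.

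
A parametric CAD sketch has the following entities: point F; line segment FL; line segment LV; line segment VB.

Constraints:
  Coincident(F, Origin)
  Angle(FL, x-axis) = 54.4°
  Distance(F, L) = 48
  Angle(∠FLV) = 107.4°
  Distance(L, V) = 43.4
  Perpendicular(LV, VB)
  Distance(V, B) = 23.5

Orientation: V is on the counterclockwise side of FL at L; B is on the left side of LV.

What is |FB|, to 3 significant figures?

61.9

F is at the origin; FL runs at 54.4° with length 48.0, so L = 48.0·(cos 54.4°, sin 54.4°) = (27.9, 39.0). ∠FLV = 107.4°, so LV runs at 54.4° + (180° − 107.4°) = 127° from the x-axis; with |LV| = 43.4, V = L + 43.4·(cos 127°, sin 127°) = (1.82, 73.7). LV ⟂ VB; with |VB| = 23.5 on the left of LV, B = V + 23.5·(-0.799, -0.602) = (-16.9, 59.5). Then |FB| = |B − F| = 61.9.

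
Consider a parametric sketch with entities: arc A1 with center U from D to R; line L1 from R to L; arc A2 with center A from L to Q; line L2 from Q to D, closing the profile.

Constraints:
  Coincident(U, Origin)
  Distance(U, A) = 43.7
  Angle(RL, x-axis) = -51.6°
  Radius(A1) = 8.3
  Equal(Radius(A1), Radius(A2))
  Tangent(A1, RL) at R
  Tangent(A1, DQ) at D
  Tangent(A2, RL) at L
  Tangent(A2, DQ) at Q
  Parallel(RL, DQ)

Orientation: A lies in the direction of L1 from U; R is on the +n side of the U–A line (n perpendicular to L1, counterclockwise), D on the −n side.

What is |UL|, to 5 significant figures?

44.481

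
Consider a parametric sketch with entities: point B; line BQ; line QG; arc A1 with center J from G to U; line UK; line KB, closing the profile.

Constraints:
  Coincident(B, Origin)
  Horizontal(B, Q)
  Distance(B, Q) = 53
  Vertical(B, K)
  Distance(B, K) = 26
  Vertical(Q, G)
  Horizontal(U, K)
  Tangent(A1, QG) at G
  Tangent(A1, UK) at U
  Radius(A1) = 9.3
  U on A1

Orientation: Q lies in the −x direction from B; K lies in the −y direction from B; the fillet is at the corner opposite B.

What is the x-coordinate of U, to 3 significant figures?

-43.7

B is at the origin; BQ is horizontal with |BQ| = 53.0 and Q on the −x side, so Q = (-53.0, 0.00). B and K share the same x with |BK| = 26.0 and K on the −y side, so K = (0.00, -26.0). The virtual corner opposite B is at (-53.0, -26.0). Since A1 is tangent to QG there, JG ⟂ QG and the tangent condition forces JU to be normal to UK, with radius 9.3, so the center J sits 9.3 in from both sides at J = (-43.7, -16.7). That places the tangent points at G = (-53.0, -16.7) on QG and U = (-43.7, -26.0) on UK. So U.x = -43.7.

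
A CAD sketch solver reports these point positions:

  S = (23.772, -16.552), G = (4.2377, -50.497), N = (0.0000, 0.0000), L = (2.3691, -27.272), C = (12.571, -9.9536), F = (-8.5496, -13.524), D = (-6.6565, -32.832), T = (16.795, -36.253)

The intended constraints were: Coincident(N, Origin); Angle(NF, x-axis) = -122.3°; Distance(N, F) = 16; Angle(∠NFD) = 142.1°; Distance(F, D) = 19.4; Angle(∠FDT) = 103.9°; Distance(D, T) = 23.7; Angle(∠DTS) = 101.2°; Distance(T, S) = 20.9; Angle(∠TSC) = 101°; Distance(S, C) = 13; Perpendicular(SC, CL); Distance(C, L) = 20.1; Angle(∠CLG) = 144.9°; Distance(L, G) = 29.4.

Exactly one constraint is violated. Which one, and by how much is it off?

Distance(L, G) = 29.4 — off by 6.10.

N = (0.00, 0.00) ✓; NF at -122.3° ✓; |NF| = 16.00 ✓; ∠NFD = 142.1° ✓; |FD| = 19.40 ✓; ∠FDT = 103.9° ✓; |DT| = 23.70 ✓; ∠DTS = 101.2° ✓; |TS| = 20.90 ✓; ∠TSC = 101.0° ✓; |SC| = 13.00 ✓; ∠(SC, CL) = 90.00° ✓; |CL| = 20.10 ✓; ∠CLG = 144.9° ✓; |LG| = 23.30 ✗.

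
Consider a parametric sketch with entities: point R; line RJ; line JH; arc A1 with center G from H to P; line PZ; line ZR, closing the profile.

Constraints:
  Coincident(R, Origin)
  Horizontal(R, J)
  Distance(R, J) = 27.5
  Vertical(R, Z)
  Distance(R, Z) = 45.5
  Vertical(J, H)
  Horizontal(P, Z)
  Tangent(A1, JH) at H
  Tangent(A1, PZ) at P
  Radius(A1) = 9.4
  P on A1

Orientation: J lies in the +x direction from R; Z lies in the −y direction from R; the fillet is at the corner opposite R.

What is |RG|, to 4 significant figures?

40.38

R is at the origin; RJ is horizontal with |RJ| = 27.5 and J on the +x side, so J = (27.50, 0.000). RZ is vertical with |RZ| = 45.5 and Z on the −y side, so Z = (0.000, -45.50). The virtual corner opposite R is at (27.50, -45.50). Tangency of A1 to JH means the radius GH is perpendicular to JH and tangency of A1 to PZ means the radius GP is perpendicular to PZ, with radius 9.4, so the center G sits 9.4 in from both sides at G = (18.10, -36.10). Then |RG| = |G − R| = 40.38.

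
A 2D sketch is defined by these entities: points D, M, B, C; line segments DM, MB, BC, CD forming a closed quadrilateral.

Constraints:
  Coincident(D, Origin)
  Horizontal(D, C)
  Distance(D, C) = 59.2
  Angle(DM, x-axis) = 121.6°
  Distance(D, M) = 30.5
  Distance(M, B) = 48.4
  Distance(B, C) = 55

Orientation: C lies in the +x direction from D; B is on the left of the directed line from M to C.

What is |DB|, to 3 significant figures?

53.6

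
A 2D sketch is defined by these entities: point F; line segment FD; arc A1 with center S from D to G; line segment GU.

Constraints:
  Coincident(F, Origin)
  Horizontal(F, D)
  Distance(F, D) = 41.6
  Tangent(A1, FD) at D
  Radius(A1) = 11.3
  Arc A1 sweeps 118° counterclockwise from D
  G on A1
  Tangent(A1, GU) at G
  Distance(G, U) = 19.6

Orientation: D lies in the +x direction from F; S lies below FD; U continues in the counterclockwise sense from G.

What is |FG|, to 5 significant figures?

35.717

F is at the origin; F and D share the same y with |FD| = 41.6 and D on the +x side, so D = (41.600, 0.0000). Since A1 is tangent to FD there, SD ⟂ FD, so S = D + (0, -11.3) = (41.600, -11.300). On A1, D sits at bearing 90° from S; a 118° counterclockwise sweep puts G at bearing 208°, so G = S + 11.3·(cos 208°, sin 208°) = (31.623, -16.605). Then |FG| = |G − F| = 35.717.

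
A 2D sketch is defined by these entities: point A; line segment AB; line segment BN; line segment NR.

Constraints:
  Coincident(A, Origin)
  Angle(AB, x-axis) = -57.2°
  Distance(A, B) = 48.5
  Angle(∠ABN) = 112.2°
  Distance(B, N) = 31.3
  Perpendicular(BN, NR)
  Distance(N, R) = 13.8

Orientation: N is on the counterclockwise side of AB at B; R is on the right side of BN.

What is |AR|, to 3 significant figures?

76.9

∠ABN = 112.2°, so BN runs at -57.2° + (180° − 112.2°) = 10.6° from the x-axis; with |BN| = 31.3, N = B + 31.3·(cos 10.6°, sin 10.6°) = (57.0, -35.0). BN is perpendicular to NR; with |NR| = 13.8 on the right of BN, R = N + 13.8·(0.184, -0.983) = (59.6, -48.6). Then |AR| = |R − A| = 76.9.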